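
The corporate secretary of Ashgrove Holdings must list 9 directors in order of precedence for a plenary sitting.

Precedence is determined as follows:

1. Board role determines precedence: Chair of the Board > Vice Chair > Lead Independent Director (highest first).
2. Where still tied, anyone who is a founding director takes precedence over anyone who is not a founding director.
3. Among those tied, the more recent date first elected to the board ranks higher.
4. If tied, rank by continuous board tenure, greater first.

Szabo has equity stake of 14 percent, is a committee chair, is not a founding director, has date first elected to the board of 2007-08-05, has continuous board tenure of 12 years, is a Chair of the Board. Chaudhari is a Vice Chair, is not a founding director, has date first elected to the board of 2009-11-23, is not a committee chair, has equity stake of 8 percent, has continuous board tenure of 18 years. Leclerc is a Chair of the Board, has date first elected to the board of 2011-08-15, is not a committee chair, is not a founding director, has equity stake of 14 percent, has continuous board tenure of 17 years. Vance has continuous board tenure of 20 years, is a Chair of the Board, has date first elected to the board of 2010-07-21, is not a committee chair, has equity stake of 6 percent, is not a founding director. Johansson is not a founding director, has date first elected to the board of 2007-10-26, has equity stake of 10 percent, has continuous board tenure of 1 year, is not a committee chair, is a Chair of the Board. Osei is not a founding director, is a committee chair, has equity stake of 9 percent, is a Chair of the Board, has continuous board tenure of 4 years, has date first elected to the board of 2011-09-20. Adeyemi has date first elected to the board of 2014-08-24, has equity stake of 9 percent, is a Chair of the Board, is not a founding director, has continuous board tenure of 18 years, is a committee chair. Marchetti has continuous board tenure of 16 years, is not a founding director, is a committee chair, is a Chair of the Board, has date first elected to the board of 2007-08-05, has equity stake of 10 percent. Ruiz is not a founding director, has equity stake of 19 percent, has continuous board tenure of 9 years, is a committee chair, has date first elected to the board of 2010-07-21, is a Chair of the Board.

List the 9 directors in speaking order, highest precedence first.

By board role: Adeyemi, Osei, Leclerc, Vance, Ruiz, Johansson, Marchetti and Szabo (Chair of the Board); then Chaudhari (Vice Chair).
Adeyemi, Osei, Leclerc, Vance, Ruiz, Johansson, Marchetti and Szabo are each not a founding director, so the next rule applies.
Among Adeyemi, Osei, Leclerc, Vance, Ruiz, Johansson, Marchetti and Szabo, by date first elected to the board (later first): Adeyemi (2014-08-24) before Osei (2011-09-20) before Leclerc (2011-08-15) before Vance and Ruiz (2010-07-21) before Johansson (2007-10-26) before Marchetti and Szabo (2007-08-05).
Among Vance and Ruiz, by continuous board tenure (higher first): Vance (20 years) before Ruiz (9 years).
Among Marchetti and Szabo, by continuous board tenure (higher first): Marchetti (16 years) before Szabo (12 years).
Full order: Adeyemi, Osei, Leclerc, Vance, Ruiz, Johansson, Marchetti, Szabo, Chaudhari.

Adeyemi, Osei, Leclerc, Vance, Ruiz, Johansson, Marchetti, Szabo, Chaudhari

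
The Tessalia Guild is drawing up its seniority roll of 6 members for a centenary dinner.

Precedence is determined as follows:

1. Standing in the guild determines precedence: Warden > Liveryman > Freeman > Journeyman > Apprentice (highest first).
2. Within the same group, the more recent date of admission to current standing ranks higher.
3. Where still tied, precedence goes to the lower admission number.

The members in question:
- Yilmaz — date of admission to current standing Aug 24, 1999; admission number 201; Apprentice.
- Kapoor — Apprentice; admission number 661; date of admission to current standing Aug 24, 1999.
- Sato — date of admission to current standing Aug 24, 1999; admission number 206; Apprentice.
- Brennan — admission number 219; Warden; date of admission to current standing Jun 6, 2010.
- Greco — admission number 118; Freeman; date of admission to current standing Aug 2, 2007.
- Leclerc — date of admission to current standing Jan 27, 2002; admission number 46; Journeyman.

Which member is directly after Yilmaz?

By standing in the guild: Brennan (Warden); then Greco (Freeman); then Leclerc (Journeyman); then Yilmaz, Sato and Kapoor (Apprentice).
Yilmaz, Sato and Kapoor all have date of admission to current standing Aug 24, 1999, so the next rule applies.
Among Yilmaz, Sato and Kapoor, by admission number (lower first): Yilmaz (201) before Sato (206) before Kapoor (661).
Order: Brennan, Greco, Leclerc, Yilmaz, Sato, Kapoor.

Sato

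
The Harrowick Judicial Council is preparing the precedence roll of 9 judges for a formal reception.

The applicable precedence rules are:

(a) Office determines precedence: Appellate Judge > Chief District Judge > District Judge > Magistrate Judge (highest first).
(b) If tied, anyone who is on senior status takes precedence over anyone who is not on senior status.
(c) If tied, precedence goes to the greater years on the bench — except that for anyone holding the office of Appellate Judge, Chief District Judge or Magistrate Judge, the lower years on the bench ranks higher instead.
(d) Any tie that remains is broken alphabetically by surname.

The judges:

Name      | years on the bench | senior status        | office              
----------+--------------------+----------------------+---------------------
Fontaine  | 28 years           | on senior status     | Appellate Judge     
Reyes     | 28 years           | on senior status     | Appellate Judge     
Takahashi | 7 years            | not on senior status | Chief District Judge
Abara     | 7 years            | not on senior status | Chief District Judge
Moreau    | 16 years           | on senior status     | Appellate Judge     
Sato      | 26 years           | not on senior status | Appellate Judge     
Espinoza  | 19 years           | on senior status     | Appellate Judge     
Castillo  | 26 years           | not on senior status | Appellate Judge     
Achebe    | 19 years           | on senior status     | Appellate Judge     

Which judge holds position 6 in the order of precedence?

By office: Moreau, Achebe, Espinoza, Fontaine, Reyes, Castillo and Sato (Appellate Judge); then Abara and Takahashi (Chief District Judge).
Among Moreau, Achebe, Espinoza, Fontaine, Reyes, Castillo and Sato, on senior status before not on senior status: Moreau, Achebe, Espinoza, Fontaine and Reyes (on senior status) before Castillo and Sato (not on senior status).
Among Moreau, Achebe, Espinoza, Fontaine and Reyes, by years on the bench (lower first) (reversed rule for this group): Moreau (16 years) before Achebe and Espinoza (19 years) before Fontaine and Reyes (28 years).
Among Achebe and Espinoza, alphabetically by surname: Achebe before Espinoza.
Among Fontaine and Reyes, alphabetically by surname: Fontaine before Reyes.
Castillo and Sato both have years on the bench 26 years, so the next rule applies.
Among Castillo and Sato, alphabetically by surname: Castillo before Sato.
Abara and Takahashi are each not on senior status, so the next rule applies.
Abara and Takahashi both have years on the bench 7 years, so the next rule applies.
Among Abara and Takahashi, alphabetically by surname: Abara before Takahashi.
Order: Moreau, Achebe, Espinoza, Fontaine, Reyes, Castillo, Sato, Abara, Takahashi.

Castillo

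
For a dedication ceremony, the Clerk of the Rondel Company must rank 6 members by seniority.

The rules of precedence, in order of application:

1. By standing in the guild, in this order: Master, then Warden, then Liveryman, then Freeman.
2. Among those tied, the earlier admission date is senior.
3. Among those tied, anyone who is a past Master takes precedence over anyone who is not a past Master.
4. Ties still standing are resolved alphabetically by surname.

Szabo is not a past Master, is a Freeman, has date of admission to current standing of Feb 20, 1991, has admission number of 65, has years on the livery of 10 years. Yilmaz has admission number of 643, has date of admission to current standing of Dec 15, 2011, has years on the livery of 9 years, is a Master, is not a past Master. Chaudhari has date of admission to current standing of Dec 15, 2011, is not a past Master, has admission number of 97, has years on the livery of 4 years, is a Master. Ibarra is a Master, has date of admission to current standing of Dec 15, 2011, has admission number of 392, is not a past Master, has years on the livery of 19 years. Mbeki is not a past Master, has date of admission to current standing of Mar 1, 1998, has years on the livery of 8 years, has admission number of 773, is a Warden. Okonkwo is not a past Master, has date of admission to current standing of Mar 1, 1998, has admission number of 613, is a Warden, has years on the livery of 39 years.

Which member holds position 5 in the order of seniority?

Okonkwo

By standing in the guild: Chaudhari, Ibarra and Yilmaz (Master); then Mbeki and Okonkwo (Warden); then Szabo (Freeman).
Chaudhari, Ibarra and Yilmaz all have date of admission to current standing Dec 15, 2011, so the next rule applies.
Chaudhari, Ibarra and Yilmaz are each not a past Master, so the next rule applies.
Among Chaudhari, Ibarra and Yilmaz, alphabetically by surname: Chaudhari before Ibarra before Yilmaz.
Mbeki and Okonkwo both have date of admission to current standing Mar 1, 1998, so the next rule applies.
Mbeki and Okonkwo are each not a past Master, so the next rule applies.
Among Mbeki and Okonkwo, alphabetically by surname: Mbeki before Okonkwo.
Order: Chaudhari, Ibarra, Yilmaz, Mbeki, Okonkwo, Szabo.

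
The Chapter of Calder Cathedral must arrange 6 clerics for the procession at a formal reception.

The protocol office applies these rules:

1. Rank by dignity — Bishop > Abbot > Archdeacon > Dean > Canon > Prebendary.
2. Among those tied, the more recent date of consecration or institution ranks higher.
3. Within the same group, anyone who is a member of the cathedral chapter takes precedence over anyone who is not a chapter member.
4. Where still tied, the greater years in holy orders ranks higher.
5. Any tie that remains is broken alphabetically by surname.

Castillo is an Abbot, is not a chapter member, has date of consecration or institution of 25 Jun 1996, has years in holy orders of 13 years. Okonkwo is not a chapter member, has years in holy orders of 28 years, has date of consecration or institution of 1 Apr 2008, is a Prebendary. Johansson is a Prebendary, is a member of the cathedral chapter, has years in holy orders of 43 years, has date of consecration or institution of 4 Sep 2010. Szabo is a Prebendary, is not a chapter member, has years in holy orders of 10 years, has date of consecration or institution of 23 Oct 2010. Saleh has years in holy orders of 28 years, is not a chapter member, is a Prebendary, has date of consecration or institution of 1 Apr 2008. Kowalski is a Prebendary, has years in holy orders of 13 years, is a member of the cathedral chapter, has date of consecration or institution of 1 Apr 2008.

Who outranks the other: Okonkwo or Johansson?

By dignity: Castillo (Abbot); then Szabo, Johansson, Kowalski, Okonkwo and Saleh (Prebendary).
Among Szabo, Johansson, Kowalski, Okonkwo and Saleh, by date of consecration or institution (later first): Szabo (23 Oct 2010) before Johansson (4 Sep 2010) before Kowalski, Okonkwo and Saleh (1 Apr 2008).
Among Kowalski, Okonkwo and Saleh, a member of the cathedral chapter before not a chapter member: Kowalski (a member of the cathedral chapter) before Okonkwo and Saleh (not a chapter member).
Okonkwo and Saleh both have years in holy orders 28 years, so the next rule applies.
Among Okonkwo and Saleh, alphabetically by surname: Okonkwo before Saleh.
So Johansson takes precedence.

Johansson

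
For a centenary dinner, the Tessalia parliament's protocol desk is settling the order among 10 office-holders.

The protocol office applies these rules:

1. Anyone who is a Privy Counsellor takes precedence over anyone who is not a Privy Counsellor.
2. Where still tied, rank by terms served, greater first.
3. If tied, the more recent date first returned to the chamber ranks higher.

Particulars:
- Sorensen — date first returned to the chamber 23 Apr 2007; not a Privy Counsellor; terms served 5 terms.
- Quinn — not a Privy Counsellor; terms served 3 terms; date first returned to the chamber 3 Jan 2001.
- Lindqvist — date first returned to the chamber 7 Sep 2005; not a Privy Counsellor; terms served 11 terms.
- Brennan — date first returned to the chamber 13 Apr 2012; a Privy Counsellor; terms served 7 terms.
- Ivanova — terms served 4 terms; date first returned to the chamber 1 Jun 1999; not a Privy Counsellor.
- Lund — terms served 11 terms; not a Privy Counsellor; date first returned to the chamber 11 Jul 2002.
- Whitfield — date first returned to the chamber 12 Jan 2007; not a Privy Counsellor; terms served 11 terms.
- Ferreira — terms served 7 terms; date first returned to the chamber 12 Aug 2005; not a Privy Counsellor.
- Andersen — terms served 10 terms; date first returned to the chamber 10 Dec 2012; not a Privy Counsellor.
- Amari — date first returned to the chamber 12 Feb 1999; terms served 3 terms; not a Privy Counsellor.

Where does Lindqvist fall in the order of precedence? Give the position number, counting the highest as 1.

By the first rule: Brennan (a Privy Counsellor); then Whitfield, Lindqvist, Lund, Andersen, Ferreira, Sorensen, Ivanova, Quinn and Amari (each not a Privy Counsellor).
Among Whitfield, Lindqvist, Lund, Andersen, Ferreira, Sorensen, Ivanova, Quinn and Amari, by terms served (higher first): Whitfield, Lindqvist and Lund (11 terms) before Andersen (10 terms) before Ferreira (7 terms) before Sorensen (5 terms) before Ivanova (4 terms) before Quinn and Amari (3 terms).
Among Whitfield, Lindqvist and Lund, by date first returned to the chamber (later first): Whitfield (12 Jan 2007) before Lindqvist (7 Sep 2005) before Lund (11 Jul 2002).
Among Quinn and Amari, by date first returned to the chamber (later first): Quinn (3 Jan 2001) before Amari (12 Feb 1999).
Order: Brennan, Whitfield, Lindqvist, Lund, Andersen, Ferreira, Sorensen, Ivanova, Quinn, Amari. So position 3.

3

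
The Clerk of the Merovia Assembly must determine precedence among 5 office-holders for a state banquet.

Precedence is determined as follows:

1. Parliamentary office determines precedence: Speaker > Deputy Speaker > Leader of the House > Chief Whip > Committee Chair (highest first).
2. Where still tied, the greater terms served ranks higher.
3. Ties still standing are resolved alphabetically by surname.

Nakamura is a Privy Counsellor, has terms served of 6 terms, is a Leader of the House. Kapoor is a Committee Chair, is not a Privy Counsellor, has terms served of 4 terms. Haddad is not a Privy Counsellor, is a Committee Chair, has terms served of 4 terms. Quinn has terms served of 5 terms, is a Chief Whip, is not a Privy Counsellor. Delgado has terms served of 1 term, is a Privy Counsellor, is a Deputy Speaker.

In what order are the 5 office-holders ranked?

By parliamentary office: Delgado (Deputy Speaker); then Nakamura (Leader of the House); then Quinn (Chief Whip); then Haddad and Kapoor (Committee Chair).
Haddad and Kapoor both have terms served 4 terms, so the next rule applies.
Among Haddad and Kapoor, alphabetically by surname: Haddad before Kapoor.
Full order: Delgado, Nakamura, Quinn, Haddad, Kapoor.

Delgado, Nakamura, Quinn, Haddad, Kapoor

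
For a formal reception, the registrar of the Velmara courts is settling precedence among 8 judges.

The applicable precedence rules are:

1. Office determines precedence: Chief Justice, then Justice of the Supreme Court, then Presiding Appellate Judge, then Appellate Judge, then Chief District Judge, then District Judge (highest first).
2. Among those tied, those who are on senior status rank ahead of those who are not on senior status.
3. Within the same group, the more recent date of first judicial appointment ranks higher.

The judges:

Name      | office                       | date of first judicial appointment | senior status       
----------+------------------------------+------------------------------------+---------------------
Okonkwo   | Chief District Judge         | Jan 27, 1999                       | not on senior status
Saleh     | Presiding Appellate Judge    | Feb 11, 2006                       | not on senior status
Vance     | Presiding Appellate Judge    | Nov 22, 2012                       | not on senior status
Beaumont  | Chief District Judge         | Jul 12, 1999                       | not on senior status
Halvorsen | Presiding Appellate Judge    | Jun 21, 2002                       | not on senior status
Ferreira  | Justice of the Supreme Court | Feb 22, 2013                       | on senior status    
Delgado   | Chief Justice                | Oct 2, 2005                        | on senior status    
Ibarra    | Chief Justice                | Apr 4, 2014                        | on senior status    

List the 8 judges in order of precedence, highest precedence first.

Ibarra, Delgado, Ferreira, Vance, Saleh, Halvorsen, Beaumont, Okonkwo

By office: Ibarra and Delgado (Chief Justice); then Ferreira (Justice of the Supreme Court); then Vance, Saleh and Halvorsen (Presiding Appellate Judge); then Beaumont and Okonkwo (Chief District Judge).
Ibarra and Delgado are each on senior status, so the next rule applies.
Among Ibarra and Delgado, by date of first judicial appointment (later first): Ibarra (Apr 4, 2014) before Delgado (Oct 2, 2005).
Vance, Saleh and Halvorsen are each not on senior status, so the next rule applies.
Among Vance, Saleh and Halvorsen, by date of first judicial appointment (later first): Vance (Nov 22, 2012) before Saleh (Feb 11, 2006) before Halvorsen (Jun 21, 2002).
Beaumont and Okonkwo are each not on senior status, so the next rule applies.
Among Beaumont and Okonkwo, by date of first judicial appointment (later first): Beaumont (Jul 12, 1999) before Okonkwo (Jan 27, 1999).
Full order: Ibarra, Delgado, Ferreira, Vance, Saleh, Halvorsen, Beaumont, Okonkwo.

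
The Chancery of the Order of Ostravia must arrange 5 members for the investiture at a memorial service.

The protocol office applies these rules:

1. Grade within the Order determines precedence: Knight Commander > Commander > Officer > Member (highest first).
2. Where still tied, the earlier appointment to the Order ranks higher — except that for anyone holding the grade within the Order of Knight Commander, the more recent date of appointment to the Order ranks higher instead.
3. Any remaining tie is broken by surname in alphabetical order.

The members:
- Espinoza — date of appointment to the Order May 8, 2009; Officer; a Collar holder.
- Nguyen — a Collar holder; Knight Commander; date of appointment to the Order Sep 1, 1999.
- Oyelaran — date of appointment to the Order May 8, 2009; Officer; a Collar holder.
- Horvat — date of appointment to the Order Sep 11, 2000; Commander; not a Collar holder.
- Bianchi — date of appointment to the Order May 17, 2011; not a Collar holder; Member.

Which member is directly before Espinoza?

By grade within the Order: Nguyen (Knight Commander); then Horvat (Commander); then Espinoza and Oyelaran (Officer); then Bianchi (Member).
Espinoza and Oyelaran both have date of appointment to the Order May 8, 2009, so the next rule applies.
Among Espinoza and Oyelaran, alphabetically by surname: Espinoza before Oyelaran.
Order: Nguyen, Horvat, Espinoza, Oyelaran, Bianchi.

Horvat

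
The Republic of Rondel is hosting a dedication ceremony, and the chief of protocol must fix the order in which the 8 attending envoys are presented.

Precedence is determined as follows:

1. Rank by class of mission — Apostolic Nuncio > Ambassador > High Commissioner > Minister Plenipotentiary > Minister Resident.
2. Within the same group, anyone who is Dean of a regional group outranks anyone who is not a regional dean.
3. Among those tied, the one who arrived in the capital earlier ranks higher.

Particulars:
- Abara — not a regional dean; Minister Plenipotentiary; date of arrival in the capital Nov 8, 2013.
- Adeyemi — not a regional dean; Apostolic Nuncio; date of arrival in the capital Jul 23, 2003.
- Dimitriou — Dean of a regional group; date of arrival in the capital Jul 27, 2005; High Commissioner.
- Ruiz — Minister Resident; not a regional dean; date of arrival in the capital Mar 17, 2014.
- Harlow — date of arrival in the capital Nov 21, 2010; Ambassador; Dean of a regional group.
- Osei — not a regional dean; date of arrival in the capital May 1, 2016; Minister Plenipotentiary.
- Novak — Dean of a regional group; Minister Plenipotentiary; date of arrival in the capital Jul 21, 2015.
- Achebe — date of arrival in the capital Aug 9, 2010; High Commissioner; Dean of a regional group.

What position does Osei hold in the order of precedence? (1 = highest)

7

By class of mission: Adeyemi (Apostolic Nuncio); then Harlow (Ambassador); then Dimitriou and Achebe (High Commissioner); then Novak, Abara and Osei (Minister Plenipotentiary); then Ruiz (Minister Resident).
Dimitriou and Achebe are each Dean of a regional group, so the next rule applies.
Among Dimitriou and Achebe, by date of arrival in the capital (earlier first): Dimitriou (Jul 27, 2005) before Achebe (Aug 9, 2010).
Among Novak, Abara and Osei, Dean of a regional group before not a regional dean: Novak (Dean of a regional group) before Abara and Osei (not a regional dean).
Among Abara and Osei, by date of arrival in the capital (earlier first): Abara (Nov 8, 2013) before Osei (May 1, 2016).
Order: Adeyemi, Harlow, Dimitriou, Achebe, Novak, Abara, Osei, Ruiz. So position 7.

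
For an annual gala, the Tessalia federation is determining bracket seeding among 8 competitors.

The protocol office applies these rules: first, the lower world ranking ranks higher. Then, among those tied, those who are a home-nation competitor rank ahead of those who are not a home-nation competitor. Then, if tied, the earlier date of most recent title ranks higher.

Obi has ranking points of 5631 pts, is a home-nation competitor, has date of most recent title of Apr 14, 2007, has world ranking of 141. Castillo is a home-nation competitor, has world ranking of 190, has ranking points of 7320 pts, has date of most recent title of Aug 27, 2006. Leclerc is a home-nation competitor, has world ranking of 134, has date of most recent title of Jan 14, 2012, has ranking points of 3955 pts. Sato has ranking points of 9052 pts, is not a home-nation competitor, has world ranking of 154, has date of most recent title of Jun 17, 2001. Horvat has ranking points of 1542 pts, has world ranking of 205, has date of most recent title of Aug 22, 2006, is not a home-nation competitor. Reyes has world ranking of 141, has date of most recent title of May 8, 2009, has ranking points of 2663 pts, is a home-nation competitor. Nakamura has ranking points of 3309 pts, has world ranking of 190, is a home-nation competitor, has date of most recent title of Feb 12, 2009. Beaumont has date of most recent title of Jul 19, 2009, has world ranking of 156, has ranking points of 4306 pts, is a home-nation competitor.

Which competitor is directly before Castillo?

By world ranking (lower first): Leclerc (134); then Obi and Reyes (both 141); then Sato (154); then Beaumont (156); then Castillo and Nakamura (both 190); then Horvat (205).
Obi and Reyes are each a home-nation competitor, so the next rule applies.
Among Obi and Reyes, by date of most recent title (earlier first): Obi (Apr 14, 2007) before Reyes (May 8, 2009).
Castillo and Nakamura are each a home-nation competitor, so the next rule applies.
Among Castillo and Nakamura, by date of most recent title (earlier first): Castillo (Aug 27, 2006) before Nakamura (Feb 12, 2009).
Order: Leclerc, Obi, Reyes, Sato, Beaumont, Castillo, Nakamura, Horvat.

Beaumont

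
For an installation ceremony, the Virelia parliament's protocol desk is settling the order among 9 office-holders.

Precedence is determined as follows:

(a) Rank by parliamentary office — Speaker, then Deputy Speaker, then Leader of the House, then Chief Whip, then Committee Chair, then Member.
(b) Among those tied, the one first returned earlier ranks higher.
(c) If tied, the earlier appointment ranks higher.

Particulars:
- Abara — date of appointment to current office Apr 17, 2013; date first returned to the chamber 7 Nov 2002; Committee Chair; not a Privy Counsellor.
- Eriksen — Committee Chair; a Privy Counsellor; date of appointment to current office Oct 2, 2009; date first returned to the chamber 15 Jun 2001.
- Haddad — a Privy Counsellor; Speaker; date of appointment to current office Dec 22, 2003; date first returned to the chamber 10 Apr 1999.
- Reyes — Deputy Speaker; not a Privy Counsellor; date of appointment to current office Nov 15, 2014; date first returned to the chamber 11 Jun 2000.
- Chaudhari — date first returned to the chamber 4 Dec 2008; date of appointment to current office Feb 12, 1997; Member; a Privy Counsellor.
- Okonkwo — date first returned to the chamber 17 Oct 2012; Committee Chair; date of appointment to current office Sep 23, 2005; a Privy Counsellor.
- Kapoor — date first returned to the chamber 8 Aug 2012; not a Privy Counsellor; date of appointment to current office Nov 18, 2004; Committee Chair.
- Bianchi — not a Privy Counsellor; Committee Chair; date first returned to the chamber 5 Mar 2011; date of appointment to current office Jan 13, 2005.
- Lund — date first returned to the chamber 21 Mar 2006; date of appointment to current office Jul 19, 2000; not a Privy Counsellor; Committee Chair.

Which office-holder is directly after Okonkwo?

Chaudhari

By parliamentary office: Haddad (Speaker); then Reyes (Deputy Speaker); then Eriksen, Abara, Lund, Bianchi, Kapoor and Okonkwo (Committee Chair); then Chaudhari (Member).
Among Eriksen, Abara, Lund, Bianchi, Kapoor and Okonkwo, by date first returned to the chamber (earlier first): Eriksen (15 Jun 2001) before Abara (7 Nov 2002) before Lund (21 Mar 2006) before Bianchi (5 Mar 2011) before Kapoor (8 Aug 2012) before Okonkwo (17 Oct 2012).
Order: Haddad, Reyes, Eriksen, Abara, Lund, Bianchi, Kapoor, Okonkwo, Chaudhari.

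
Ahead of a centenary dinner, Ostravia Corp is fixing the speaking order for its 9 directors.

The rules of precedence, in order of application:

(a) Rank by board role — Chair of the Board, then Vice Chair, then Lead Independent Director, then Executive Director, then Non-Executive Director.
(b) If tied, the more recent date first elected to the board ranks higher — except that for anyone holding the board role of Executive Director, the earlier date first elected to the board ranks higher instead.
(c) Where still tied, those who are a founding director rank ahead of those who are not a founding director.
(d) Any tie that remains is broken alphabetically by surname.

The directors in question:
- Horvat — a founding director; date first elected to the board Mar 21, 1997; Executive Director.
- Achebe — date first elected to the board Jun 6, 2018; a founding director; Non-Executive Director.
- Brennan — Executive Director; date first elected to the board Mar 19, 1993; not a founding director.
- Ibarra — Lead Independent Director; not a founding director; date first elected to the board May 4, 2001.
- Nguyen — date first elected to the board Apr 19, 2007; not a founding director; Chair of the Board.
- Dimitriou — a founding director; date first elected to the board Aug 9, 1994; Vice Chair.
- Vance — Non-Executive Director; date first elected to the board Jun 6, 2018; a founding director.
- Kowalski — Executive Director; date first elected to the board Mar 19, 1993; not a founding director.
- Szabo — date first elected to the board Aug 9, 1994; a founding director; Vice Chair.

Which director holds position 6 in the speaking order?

By board role: Nguyen (Chair of the Board); then Dimitriou and Szabo (Vice Chair); then Ibarra (Lead Independent Director); then Brennan, Kowalski and Horvat (Executive Director); then Achebe and Vance (Non-Executive Director).
Dimitriou and Szabo both have date first elected to the board Aug 9, 1994, so the next rule applies.
Dimitriou and Szabo are each a founding director, so the next rule applies.
Among Dimitriou and Szabo, alphabetically by surname: Dimitriou before Szabo.
Among Brennan, Kowalski and Horvat, by date first elected to the board (earlier first) (reversed rule for this group): Brennan and Kowalski (Mar 19, 1993) before Horvat (Mar 21, 1997).
Brennan and Kowalski are each not a founding director, so the next rule applies.
Among Brennan and Kowalski, alphabetically by surname: Brennan before Kowalski.
Achebe and Vance both have date first elected to the board Jun 6, 2018, so the next rule applies.
Achebe and Vance are each a founding director, so the next rule applies.
Among Achebe and Vance, alphabetically by surname: Achebe before Vance.
Order: Nguyen, Dimitriou, Szabo, Ibarra, Brennan, Kowalski, Horvat, Achebe, Vance.

Kowalski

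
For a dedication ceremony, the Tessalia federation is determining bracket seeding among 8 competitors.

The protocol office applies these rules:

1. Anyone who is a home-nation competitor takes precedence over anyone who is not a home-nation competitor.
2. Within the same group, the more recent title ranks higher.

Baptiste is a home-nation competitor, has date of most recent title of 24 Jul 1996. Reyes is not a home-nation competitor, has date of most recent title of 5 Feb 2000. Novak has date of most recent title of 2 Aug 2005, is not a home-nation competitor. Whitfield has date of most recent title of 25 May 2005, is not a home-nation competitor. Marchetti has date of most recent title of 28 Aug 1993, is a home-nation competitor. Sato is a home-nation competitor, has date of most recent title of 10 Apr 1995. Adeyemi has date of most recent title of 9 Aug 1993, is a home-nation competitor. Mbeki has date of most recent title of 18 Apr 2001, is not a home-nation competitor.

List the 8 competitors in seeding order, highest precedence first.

Baptiste, Sato, Marchetti, Adeyemi, Novak, Whitfield, Mbeki, Reyes

By the first rule: Baptiste, Sato, Marchetti and Adeyemi (each a home-nation competitor); then Novak, Whitfield, Mbeki and Reyes (each not a home-nation competitor).
Among Baptiste, Sato, Marchetti and Adeyemi, by date of most recent title (later first): Baptiste (24 Jul 1996) before Sato (10 Apr 1995) before Marchetti (28 Aug 1993) before Adeyemi (9 Aug 1993).
Among Novak, Whitfield, Mbeki and Reyes, by date of most recent title (later first): Novak (2 Aug 2005) before Whitfield (25 May 2005) before Mbeki (18 Apr 2001) before Reyes (5 Feb 2000).
Full order: Baptiste, Sato, Marchetti, Adeyemi, Novak, Whitfield, Mbeki, Reyes.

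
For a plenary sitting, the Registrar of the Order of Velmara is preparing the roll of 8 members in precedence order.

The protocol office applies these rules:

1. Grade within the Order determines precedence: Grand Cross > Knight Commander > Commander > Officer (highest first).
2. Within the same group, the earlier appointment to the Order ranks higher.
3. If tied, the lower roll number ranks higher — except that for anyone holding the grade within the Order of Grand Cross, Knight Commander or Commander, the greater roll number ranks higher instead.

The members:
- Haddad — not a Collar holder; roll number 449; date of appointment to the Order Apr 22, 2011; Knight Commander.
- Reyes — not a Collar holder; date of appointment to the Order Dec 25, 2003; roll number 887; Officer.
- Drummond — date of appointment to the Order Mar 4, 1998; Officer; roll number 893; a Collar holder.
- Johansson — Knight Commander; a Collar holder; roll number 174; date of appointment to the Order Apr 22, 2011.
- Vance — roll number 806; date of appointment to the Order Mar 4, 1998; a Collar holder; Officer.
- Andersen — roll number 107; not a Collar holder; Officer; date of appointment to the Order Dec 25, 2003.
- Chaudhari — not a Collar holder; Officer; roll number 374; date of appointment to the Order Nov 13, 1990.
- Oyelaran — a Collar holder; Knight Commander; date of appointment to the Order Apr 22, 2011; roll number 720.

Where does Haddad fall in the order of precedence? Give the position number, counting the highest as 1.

2

By grade within the Order: Oyelaran, Haddad and Johansson (Knight Commander); then Chaudhari, Vance, Drummond, Andersen and Reyes (Officer).
Oyelaran, Haddad and Johansson all have date of appointment to the Order Apr 22, 2011, so the next rule applies.
Among Oyelaran, Haddad and Johansson, by roll number (higher first) (reversed rule for this group): Oyelaran (720) before Haddad (449) before Johansson (174).
Among Chaudhari, Vance, Drummond, Andersen and Reyes, by date of appointment to the Order (earlier first): Chaudhari (Nov 13, 1990) before Vance and Drummond (Mar 4, 1998) before Andersen and Reyes (Dec 25, 2003).
Among Vance and Drummond, by roll number (lower first): Vance (806) before Drummond (893).
Among Andersen and Reyes, by roll number (lower first): Andersen (107) before Reyes (887).
Order: Oyelaran, Haddad, Johansson, Chaudhari, Vance, Drummond, Andersen, Reyes. So position 2.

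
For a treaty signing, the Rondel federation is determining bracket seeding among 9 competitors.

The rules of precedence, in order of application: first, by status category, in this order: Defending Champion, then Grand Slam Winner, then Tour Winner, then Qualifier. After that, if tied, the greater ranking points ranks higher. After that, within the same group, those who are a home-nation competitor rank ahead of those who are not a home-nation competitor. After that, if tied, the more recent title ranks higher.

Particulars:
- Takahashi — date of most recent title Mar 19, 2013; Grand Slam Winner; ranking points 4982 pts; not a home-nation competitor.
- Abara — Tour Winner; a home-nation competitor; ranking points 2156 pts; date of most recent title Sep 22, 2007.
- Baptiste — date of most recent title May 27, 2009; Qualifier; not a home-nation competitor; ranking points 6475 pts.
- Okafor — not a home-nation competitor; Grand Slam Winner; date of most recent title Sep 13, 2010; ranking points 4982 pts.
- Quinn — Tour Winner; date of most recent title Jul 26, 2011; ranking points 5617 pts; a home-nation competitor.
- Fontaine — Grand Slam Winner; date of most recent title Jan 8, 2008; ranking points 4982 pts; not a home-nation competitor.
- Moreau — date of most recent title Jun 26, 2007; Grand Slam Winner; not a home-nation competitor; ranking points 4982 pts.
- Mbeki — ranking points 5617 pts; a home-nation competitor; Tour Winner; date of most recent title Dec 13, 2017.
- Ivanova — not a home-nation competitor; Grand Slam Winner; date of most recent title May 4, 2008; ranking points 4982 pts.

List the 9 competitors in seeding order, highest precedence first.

By status category: Takahashi, Okafor, Ivanova, Fontaine and Moreau (Grand Slam Winner); then Mbeki, Quinn and Abara (Tour Winner); then Baptiste (Qualifier).
Takahashi, Okafor, Ivanova, Fontaine and Moreau all have ranking points 4982 pts, so the next rule applies.
Takahashi, Okafor, Ivanova, Fontaine and Moreau are each not a home-nation competitor, so the next rule applies.
Among Takahashi, Okafor, Ivanova, Fontaine and Moreau, by date of most recent title (later first): Takahashi (Mar 19, 2013) before Okafor (Sep 13, 2010) before Ivanova (May 4, 2008) before Fontaine (Jan 8, 2008) before Moreau (Jun 26, 2007).
Among Mbeki, Quinn and Abara, by ranking points (higher first): Mbeki and Quinn (5617 pts) before Abara (2156 pts).
Mbeki and Quinn are each a home-nation competitor, so the next rule applies.
Among Mbeki and Quinn, by date of most recent title (later first): Mbeki (Dec 13, 2017) before Quinn (Jul 26, 2011).
Full order: Takahashi, Okafor, Ivanova, Fontaine, Moreau, Mbeki, Quinn, Abara, Baptiste.

Takahashi, Okafor, Ivanova, Fontaine, Moreau, Mbeki, Quinn, Abara, Baptiste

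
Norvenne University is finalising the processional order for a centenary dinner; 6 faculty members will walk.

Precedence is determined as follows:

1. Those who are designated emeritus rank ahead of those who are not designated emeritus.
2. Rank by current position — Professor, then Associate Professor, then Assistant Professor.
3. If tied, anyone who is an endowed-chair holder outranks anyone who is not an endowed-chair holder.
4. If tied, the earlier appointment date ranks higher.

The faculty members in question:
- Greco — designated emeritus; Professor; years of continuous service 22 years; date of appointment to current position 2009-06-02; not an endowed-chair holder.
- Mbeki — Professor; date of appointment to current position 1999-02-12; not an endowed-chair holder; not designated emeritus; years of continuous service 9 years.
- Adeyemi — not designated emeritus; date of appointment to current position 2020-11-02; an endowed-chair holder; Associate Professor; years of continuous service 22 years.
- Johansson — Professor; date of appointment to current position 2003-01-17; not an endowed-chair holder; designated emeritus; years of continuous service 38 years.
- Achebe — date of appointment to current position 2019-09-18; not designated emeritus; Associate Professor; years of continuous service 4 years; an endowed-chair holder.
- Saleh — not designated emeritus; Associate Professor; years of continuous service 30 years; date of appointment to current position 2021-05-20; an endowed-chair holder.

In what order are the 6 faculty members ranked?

Johansson, Greco, Mbeki, Achebe, Adeyemi, Saleh

By the first rule: Johansson and Greco (both designated emeritus); then Mbeki, Achebe, Adeyemi and Saleh (each not designated emeritus).
Johansson and Greco are each Professor, so the next rule applies.
Johansson and Greco are each not an endowed-chair holder, so the next rule applies.
Among Johansson and Greco, by date of appointment to current position (earlier first): Johansson (2003-01-17) before Greco (2009-06-02).
Among Mbeki, Achebe, Adeyemi and Saleh, by current position: Mbeki (Professor) before Achebe, Adeyemi and Saleh (Associate Professor).
Achebe, Adeyemi and Saleh are each an endowed-chair holder, so the next rule applies.
Among Achebe, Adeyemi and Saleh, by date of appointment to current position (earlier first): Achebe (2019-09-18) before Adeyemi (2020-11-02) before Saleh (2021-05-20).
Full order: Johansson, Greco, Mbeki, Achebe, Adeyemi, Saleh.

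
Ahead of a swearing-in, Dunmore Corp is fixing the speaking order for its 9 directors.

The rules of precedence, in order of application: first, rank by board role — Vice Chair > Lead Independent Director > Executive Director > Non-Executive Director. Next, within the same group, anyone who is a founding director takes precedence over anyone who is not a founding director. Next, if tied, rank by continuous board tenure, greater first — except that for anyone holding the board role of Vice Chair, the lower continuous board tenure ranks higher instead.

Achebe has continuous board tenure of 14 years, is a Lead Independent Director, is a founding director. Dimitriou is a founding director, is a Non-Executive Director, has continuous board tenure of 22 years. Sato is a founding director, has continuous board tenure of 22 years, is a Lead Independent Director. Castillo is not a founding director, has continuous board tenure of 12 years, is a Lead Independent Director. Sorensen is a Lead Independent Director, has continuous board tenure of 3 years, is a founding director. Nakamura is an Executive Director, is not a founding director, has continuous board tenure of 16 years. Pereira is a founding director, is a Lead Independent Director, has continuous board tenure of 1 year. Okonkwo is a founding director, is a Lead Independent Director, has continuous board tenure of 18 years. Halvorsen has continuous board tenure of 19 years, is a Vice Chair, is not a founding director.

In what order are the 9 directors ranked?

Halvorsen, Sato, Okonkwo, Achebe, Sorensen, Pereira, Castillo, Nakamura, Dimitriou

By board role: Halvorsen (Vice Chair); then Sato, Okonkwo, Achebe, Sorensen, Pereira and Castillo (Lead Independent Director); then Nakamura (Executive Director); then Dimitriou (Non-Executive Director).
Among Sato, Okonkwo, Achebe, Sorensen, Pereira and Castillo, a founding director before not a founding director: Sato, Okonkwo, Achebe, Sorensen and Pereira (a founding director) before Castillo (not a founding director).
Among Sato, Okonkwo, Achebe, Sorensen and Pereira, by continuous board tenure (higher first): Sato (22 years) before Okonkwo (18 years) before Achebe (14 years) before Sorensen (3 years) before Pereira (1 year).
Full order: Halvorsen, Sato, Okonkwo, Achebe, Sorensen, Pereira, Castillo, Nakamura, Dimitriou.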